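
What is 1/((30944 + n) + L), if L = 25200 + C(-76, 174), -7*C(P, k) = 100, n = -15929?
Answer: 7/281405 ≈ 2.4875e-5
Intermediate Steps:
C(P, k) = -100/7 (C(P, k) = -1/7*100 = -100/7)
L = 176300/7 (L = 25200 - 100/7 = 176300/7 ≈ 25186.)
1/((30944 + n) + L) = 1/((30944 - 15929) + 176300/7) = 1/(15015 + 176300/7) = 1/(281405/7) = 7/281405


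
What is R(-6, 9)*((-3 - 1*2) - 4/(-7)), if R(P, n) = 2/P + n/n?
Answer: -62/21 ≈ -2.9524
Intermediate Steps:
R(P, n) = 1 + 2/P (R(P, n) = 2/P + 1 = 1 + 2/P)
R(-6, 9)*((-3 - 1*2) - 4/(-7)) = ((2 - 6)/(-6))*((-3 - 1*2) - 4/(-7)) = (-⅙*(-4))*((-3 - 2) - 4*(-⅐)) = 2*(-5 + 4/7)/3 = (⅔)*(-31/7) = -62/21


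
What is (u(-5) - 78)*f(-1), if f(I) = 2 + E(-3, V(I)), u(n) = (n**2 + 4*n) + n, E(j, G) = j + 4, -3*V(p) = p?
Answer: -234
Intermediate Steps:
V(p) = -p/3
E(j, G) = 4 + j
u(n) = n**2 + 5*n
f(I) = 3 (f(I) = 2 + (4 - 3) = 2 + 1 = 3)
(u(-5) - 78)*f(-1) = (-5*(5 - 5) - 78)*3 = (-5*0 - 78)*3 = (0 - 78)*3 = -78*3 = -234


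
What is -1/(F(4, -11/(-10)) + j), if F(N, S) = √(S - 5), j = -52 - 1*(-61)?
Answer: -30/283 + I*√390/849 ≈ -0.10601 + 0.023261*I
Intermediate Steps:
j = 9 (j = -52 + 61 = 9)
F(N, S) = √(-5 + S)
-1/(F(4, -11/(-10)) + j) = -1/(√(-5 - 11/(-10)) + 9) = -1/(√(-5 - 11*(-⅒)) + 9) = -1/(√(-5 + 11/10) + 9) = -1/(√(-39/10) + 9) = -1/(I*√390/10 + 9) = -1/(9 + I*√390/10)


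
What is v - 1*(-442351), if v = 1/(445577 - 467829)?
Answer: 9843194451/22252 ≈ 4.4235e+5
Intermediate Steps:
v = -1/22252 (v = 1/(-22252) = -1/22252 ≈ -4.4940e-5)
v - 1*(-442351) = -1/22252 - 1*(-442351) = -1/22252 + 442351 = 9843194451/22252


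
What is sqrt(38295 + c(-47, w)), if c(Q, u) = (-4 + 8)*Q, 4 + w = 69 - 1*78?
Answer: sqrt(38107) ≈ 195.21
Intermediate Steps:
w = -13 (w = -4 + (69 - 1*78) = -4 + (69 - 78) = -4 - 9 = -13)
c(Q, u) = 4*Q
sqrt(38295 + c(-47, w)) = sqrt(38295 + 4*(-47)) = sqrt(38295 - 188) = sqrt(38107)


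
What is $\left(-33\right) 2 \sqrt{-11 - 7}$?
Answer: $- 198 i \sqrt{2} \approx - 280.01 i$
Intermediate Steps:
$\left(-33\right) 2 \sqrt{-11 - 7} = - 66 \sqrt{-18} = - 66 \cdot 3 i \sqrt{2} = - 198 i \sqrt{2}$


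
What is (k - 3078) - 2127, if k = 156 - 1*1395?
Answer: -6444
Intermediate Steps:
k = -1239 (k = 156 - 1395 = -1239)
(k - 3078) - 2127 = (-1239 - 3078) - 2127 = -4317 - 2127 = -6444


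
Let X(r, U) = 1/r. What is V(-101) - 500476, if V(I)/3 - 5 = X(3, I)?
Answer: -500460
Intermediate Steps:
V(I) = 16 (V(I) = 15 + 3/3 = 15 + 3*(⅓) = 15 + 1 = 16)
V(-101) - 500476 = 16 - 500476 = -500460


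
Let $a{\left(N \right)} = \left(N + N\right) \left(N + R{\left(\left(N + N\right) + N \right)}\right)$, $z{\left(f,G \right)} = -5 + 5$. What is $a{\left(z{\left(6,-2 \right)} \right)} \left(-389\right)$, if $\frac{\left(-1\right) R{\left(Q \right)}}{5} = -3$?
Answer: $0$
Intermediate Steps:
$z{\left(f,G \right)} = 0$
$R{\left(Q \right)} = 15$ ($R{\left(Q \right)} = \left(-5\right) \left(-3\right) = 15$)
$a{\left(N \right)} = 2 N \left(15 + N\right)$ ($a{\left(N \right)} = \left(N + N\right) \left(N + 15\right) = 2 N \left(15 + N\right)$)
$a{\left(z{\left(6,-2 \right)} \right)} \left(-389\right) = 2 \cdot 0 \left(15 + 0\right) \left(-389\right) = 2 \cdot 0 \cdot 15 \left(-389\right) = 0 \left(-389\right) = 0$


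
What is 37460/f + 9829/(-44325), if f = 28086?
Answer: 230726201/207485325 ≈ 1.1120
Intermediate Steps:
37460/f + 9829/(-44325) = 37460/28086 + 9829/(-44325) = 37460*(1/28086) + 9829*(-1/44325) = 18730/14043 - 9829/44325 = 230726201/207485325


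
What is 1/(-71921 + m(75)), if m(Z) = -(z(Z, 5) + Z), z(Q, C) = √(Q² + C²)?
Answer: -35998/2591709183 + 5*√226/5183418366 ≈ -1.3875e-5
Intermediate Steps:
z(Q, C) = √(C² + Q²)
m(Z) = -Z - √(25 + Z²) (m(Z) = -(√(5² + Z²) + Z) = -(√(25 + Z²) + Z) = -(Z + √(25 + Z²)) = -Z - √(25 + Z²))
1/(-71921 + m(75)) = 1/(-71921 + (-1*75 - √(25 + 75²))) = 1/(-71921 + (-75 - √(25 + 5625))) = 1/(-71921 + (-75 - √5650)) = 1/(-71921 + (-75 - 5*√226)) = 1/(-71996 - 5*√226)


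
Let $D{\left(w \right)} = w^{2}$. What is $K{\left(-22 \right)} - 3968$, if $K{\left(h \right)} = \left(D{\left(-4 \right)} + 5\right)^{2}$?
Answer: $-3527$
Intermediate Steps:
$K{\left(h \right)} = 441$ ($K{\left(h \right)} = \left(\left(-4\right)^{2} + 5\right)^{2} = \left(16 + 5\right)^{2} = 21^{2} = 441$)
$K{\left(-22 \right)} - 3968 = 441 - 3968 = -3527$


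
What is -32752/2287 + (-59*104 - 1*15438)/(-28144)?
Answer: -436216275/32182664 ≈ -13.554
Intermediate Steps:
-32752/2287 + (-59*104 - 1*15438)/(-28144) = -32752*1/2287 + (-6136 - 15438)*(-1/28144) = -32752/2287 - 21574*(-1/28144) = -32752/2287 + 10787/14072 = -436216275/32182664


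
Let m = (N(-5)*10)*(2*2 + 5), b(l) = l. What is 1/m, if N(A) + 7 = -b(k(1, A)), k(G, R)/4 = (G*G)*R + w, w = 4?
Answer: -1/270 ≈ -0.0037037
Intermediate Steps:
k(G, R) = 16 + 4*R*G² (k(G, R) = 4*((G*G)*R + 4) = 4*(G²*R + 4) = 4*(R*G² + 4) = 4*(4 + R*G²) = 16 + 4*R*G²)
N(A) = -23 - 4*A (N(A) = -7 - (16 + 4*A*1²) = -7 - (16 + 4*A*1) = -7 - (16 + 4*A) = -7 + (-16 - 4*A) = -23 - 4*A)
m = -270 (m = ((-23 - 4*(-5))*10)*(2*2 + 5) = ((-23 + 20)*10)*(4 + 5) = -3*10*9 = -30*9 = -270)
1/m = 1/(-270) = -1/270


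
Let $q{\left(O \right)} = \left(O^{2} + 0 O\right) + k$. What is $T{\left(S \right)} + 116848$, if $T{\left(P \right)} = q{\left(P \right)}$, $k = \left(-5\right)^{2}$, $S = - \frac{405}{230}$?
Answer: $\frac{247309829}{2116} \approx 1.1688 \cdot 10^{5}$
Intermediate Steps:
$S = - \frac{81}{46}$ ($S = \left(-405\right) \frac{1}{230} = - \frac{81}{46} \approx -1.7609$)
$k = 25$
$q{\left(O \right)} = 25 + O^{2}$ ($q{\left(O \right)} = \left(O^{2} + 0 O\right) + 25 = \left(O^{2} + 0\right) + 25 = O^{2} + 25 = 25 + O^{2}$)
$T{\left(P \right)} = 25 + P^{2}$
$T{\left(S \right)} + 116848 = \left(25 + \left(- \frac{81}{46}\right)^{2}\right) + 116848 = \left(25 + \frac{6561}{2116}\right) + 116848 = \frac{59461}{2116} + 116848 = \frac{247309829}{2116}$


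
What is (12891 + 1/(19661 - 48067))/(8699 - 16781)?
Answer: -366181745/229577292 ≈ -1.5950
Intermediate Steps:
(12891 + 1/(19661 - 48067))/(8699 - 16781) = (12891 + 1/(-28406))/(-8082) = (12891 - 1/28406)*(-1/8082) = (366181745/28406)*(-1/8082) = -366181745/229577292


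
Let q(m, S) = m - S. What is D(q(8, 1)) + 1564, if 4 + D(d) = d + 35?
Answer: 1602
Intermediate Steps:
D(d) = 31 + d (D(d) = -4 + (d + 35) = -4 + (35 + d) = 31 + d)
D(q(8, 1)) + 1564 = (31 + (8 - 1*1)) + 1564 = (31 + (8 - 1)) + 1564 = (31 + 7) + 1564 = 38 + 1564 = 1602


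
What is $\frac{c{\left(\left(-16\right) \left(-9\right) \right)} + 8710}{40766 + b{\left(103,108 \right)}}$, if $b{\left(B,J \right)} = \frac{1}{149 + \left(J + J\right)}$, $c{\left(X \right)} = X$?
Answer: $\frac{3231710}{14879591} \approx 0.21719$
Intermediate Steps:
$b{\left(B,J \right)} = \frac{1}{149 + 2 J}$
$\frac{c{\left(\left(-16\right) \left(-9\right) \right)} + 8710}{40766 + b{\left(103,108 \right)}} = \frac{\left(-16\right) \left(-9\right) + 8710}{40766 + \frac{1}{149 + 2 \cdot 108}} = \frac{144 + 8710}{40766 + \frac{1}{149 + 216}} = \frac{8854}{40766 + \frac{1}{365}} = \frac{8854}{\frac{14879591}{365}} = 8854 \cdot \frac{365}{14879591} = \frac{3231710}{14879591}$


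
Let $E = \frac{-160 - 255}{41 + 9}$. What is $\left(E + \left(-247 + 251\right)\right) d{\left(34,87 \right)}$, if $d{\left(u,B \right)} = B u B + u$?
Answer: $-1106734$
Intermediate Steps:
$E = - \frac{83}{10}$ ($E = - \frac{415}{50} = \left(-415\right) \frac{1}{50} = - \frac{83}{10} \approx -8.3$)
$d{\left(u,B \right)} = u + u B^{2}$ ($d{\left(u,B \right)} = u B^{2} + u = u + u B^{2}$)
$\left(E + \left(-247 + 251\right)\right) d{\left(34,87 \right)} = \left(- \frac{83}{10} + \left(-247 + 251\right)\right) 34 \left(1 + 87^{2}\right) = \left(- \frac{83}{10} + 4\right) 34 \left(1 + 7569\right) = - \frac{43 \cdot 34 \cdot 7570}{10} = \left(- \frac{43}{10}\right) 257380 = -1106734$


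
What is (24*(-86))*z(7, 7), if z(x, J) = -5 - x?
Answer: 24768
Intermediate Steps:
(24*(-86))*z(7, 7) = (24*(-86))*(-5 - 1*7) = -2064*(-5 - 7) = -2064*(-12) = 24768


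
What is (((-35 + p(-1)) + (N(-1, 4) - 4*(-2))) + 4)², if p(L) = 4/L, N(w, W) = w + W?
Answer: 576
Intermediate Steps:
N(w, W) = W + w
(((-35 + p(-1)) + (N(-1, 4) - 4*(-2))) + 4)² = (((-35 + 4/(-1)) + ((4 - 1) - 4*(-2))) + 4)² = (((-35 + 4*(-1)) + (3 + 8)) + 4)² = (((-35 - 4) + 11) + 4)² = ((-39 + 11) + 4)² = (-28 + 4)² = (-24)² = 576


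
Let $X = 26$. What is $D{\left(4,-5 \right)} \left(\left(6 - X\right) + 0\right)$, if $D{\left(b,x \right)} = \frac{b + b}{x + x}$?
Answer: $16$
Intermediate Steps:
$D{\left(b,x \right)} = \frac{b}{x}$ ($D{\left(b,x \right)} = \frac{2 b}{2 x} = 2 b \frac{1}{2 x} = \frac{b}{x}$)
$D{\left(4,-5 \right)} \left(\left(6 - X\right) + 0\right) = \frac{4}{-5} \left(\left(6 - 26\right) + 0\right) = 4 \left(- \frac{1}{5}\right) \left(\left(6 - 26\right) + 0\right) = - \frac{4 \left(-20 + 0\right)}{5} = \left(- \frac{4}{5}\right) \left(-20\right) = 16$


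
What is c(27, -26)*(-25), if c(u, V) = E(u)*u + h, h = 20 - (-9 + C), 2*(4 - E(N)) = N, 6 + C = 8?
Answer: 11475/2 ≈ 5737.5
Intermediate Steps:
C = 2 (C = -6 + 8 = 2)
E(N) = 4 - N/2
h = 27 (h = 20 - (-9 + 2) = 20 - 1*(-7) = 20 + 7 = 27)
c(u, V) = 27 + u*(4 - u/2) (c(u, V) = (4 - u/2)*u + 27 = u*(4 - u/2) + 27 = 27 + u*(4 - u/2))
c(27, -26)*(-25) = (27 - ½*27*(-8 + 27))*(-25) = (27 - ½*27*19)*(-25) = (27 - 513/2)*(-25) = -459/2*(-25) = 11475/2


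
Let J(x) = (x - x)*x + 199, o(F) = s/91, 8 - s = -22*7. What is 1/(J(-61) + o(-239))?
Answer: 91/18271 ≈ 0.0049806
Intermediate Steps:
s = 162 (s = 8 - (-22)*7 = 8 - 1*(-154) = 8 + 154 = 162)
o(F) = 162/91
J(x) = 199 (J(x) = 0*x + 199 = 0 + 199 = 199)
1/(J(-61) + o(-239)) = 1/(199 + 162/91) = 1/(18271/91) = 91/18271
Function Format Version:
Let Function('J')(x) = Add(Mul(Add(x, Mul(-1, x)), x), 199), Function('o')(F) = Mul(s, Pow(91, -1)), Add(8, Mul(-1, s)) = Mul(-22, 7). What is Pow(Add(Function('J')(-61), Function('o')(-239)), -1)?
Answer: Rational(91, 18271) ≈ 0.0049806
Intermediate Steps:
s = 162 (s = Add(8, Mul(-1, Mul(-22, 7))) = Add(8, Mul(-1, -154)) = Add(8, 154) = 162)
Function('o')(F) = Rational(162, 91) (Function('o')(F) = Mul(162, Pow(91, -1)) = Mul(162, Rational(1, 91)) = Rational(162, 91))
Function('J')(x) = 199 (Function('J')(x) = Add(Mul(0, x), 199) = Add(0, 199) = 199)
Pow(Add(Function('J')(-61), Function('o')(-239)), -1) = Pow(Add(199, Rational(162, 91)), -1) = Pow(Rational(18271, 91), -1) = Rational(91, 18271)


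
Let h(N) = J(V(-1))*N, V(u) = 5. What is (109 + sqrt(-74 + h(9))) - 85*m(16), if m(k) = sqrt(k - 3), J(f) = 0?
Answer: 109 - 85*sqrt(13) + I*sqrt(74) ≈ -197.47 + 8.6023*I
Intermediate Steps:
m(k) = sqrt(-3 + k)
h(N) = 0 (h(N) = 0*N = 0)
(109 + sqrt(-74 + h(9))) - 85*m(16) = (109 + sqrt(-74 + 0)) - 85*sqrt(-3 + 16) = (109 + sqrt(-74)) - 85*sqrt(13) = (109 + I*sqrt(74)) - 85*sqrt(13) = 109 - 85*sqrt(13) + I*sqrt(74)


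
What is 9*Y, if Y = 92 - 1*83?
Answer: 81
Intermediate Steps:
Y = 9 (Y = 92 - 83 = 9)
9*Y = 9*9 = 81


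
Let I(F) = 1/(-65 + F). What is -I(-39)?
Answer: 1/104 ≈ 0.0096154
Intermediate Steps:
-I(-39) = -1/(-65 - 39) = -1/(-104) = -1*(-1/104) = 1/104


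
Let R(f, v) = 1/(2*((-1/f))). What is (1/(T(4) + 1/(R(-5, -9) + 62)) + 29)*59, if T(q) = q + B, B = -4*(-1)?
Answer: 1776785/1034 ≈ 1718.4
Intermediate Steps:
B = 4
T(q) = 4 + q (T(q) = q + 4 = 4 + q)
R(f, v) = -f/2 (R(f, v) = (-f)/2 = -f/2)
(1/(T(4) + 1/(R(-5, -9) + 62)) + 29)*59 = (1/((4 + 4) + 1/(-½*(-5) + 62)) + 29)*59 = (1/(8 + 1/(5/2 + 62)) + 29)*59 = (1/(8 + 1/(129/2)) + 29)*59 = (1/(8 + 2/129) + 29)*59 = (1/(1034/129) + 29)*59 = (129/1034 + 29)*59 = (30115/1034)*59 = 1776785/1034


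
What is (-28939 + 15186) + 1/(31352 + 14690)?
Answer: -633215625/46042 ≈ -13753.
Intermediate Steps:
(-28939 + 15186) + 1/(31352 + 14690) = -13753 + 1/46042 = -633215625/46042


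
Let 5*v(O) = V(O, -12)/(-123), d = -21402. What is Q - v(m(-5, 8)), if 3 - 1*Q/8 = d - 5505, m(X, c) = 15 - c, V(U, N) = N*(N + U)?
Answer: 8826484/41 ≈ 2.1528e+5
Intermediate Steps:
Q = 215280 (Q = 24 - 8*(-21402 - 5505) = 24 - 8*(-26907) = 24 + 215256 = 215280)
v(O) = -48/205 + 4*O/205 (v(O) = (-12*(-12 + O)/(-123))/5 = ((144 - 12*O)*(-1/123))/5 = (-48/41 + 4*O/41)/5 = -48/205 + 4*O/205)
Q - v(m(-5, 8)) = 215280 - (-48/205 + 4*(15 - 1*8)/205) = 215280 - (-48/205 + 4*(15 - 8)/205) = 215280 - (-48/205 + (4/205)*7) = 215280 - (-48/205 + 28/205) = 215280 - 1*(-4/41) = 215280 + 4/41 = 8826484/41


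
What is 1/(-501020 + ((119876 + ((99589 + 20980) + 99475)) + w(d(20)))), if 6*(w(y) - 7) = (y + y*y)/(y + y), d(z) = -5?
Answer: -3/483280 ≈ -6.2076e-6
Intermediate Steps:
w(y) = 7 + (y + y²)/(12*y) (w(y) = 7 + ((y + y*y)/(y + y))/6 = 7 + ((y + y²)/((2*y)))/6 = 7 + ((y + y²)*(1/(2*y)))/6 = 7 + ((y + y²)/(2*y))/6 = 7 + (y + y²)/(12*y))
1/(-501020 + ((119876 + ((99589 + 20980) + 99475)) + w(d(20)))) = 1/(-501020 + ((119876 + ((99589 + 20980) + 99475)) + (85/12 + (1/12)*(-5)))) = 1/(-501020 + ((119876 + (120569 + 99475)) + (85/12 - 5/12))) = 1/(-501020 + ((119876 + 220044) + 20/3)) = 1/(-501020 + (339920 + 20/3)) = 1/(-501020 + 1019780/3) = 1/(-483280/3) = -3/483280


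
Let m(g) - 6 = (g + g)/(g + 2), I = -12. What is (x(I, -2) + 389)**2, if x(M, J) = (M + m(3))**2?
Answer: 106110601/625 ≈ 1.6978e+5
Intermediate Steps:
m(g) = 6 + 2*g/(2 + g) (m(g) = 6 + (g + g)/(g + 2) = 6 + (2*g)/(2 + g) = 6 + 2*g/(2 + g))
x(M, J) = (36/5 + M)**2 (x(M, J) = (M + 4*(3 + 2*3)/(2 + 3))**2 = (M + 4*(3 + 6)/5)**2 = (M + 4*(1/5)*9)**2 = (M + 36/5)**2 = (36/5 + M)**2)
(x(I, -2) + 389)**2 = ((36 + 5*(-12))**2/25 + 389)**2 = ((36 - 60)**2/25 + 389)**2 = ((1/25)*(-24)**2 + 389)**2 = ((1/25)*576 + 389)**2 = (576/25 + 389)**2 = (10301/25)**2 = 106110601/625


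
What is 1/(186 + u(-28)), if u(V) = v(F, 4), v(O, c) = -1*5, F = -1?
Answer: 1/181 ≈ 0.0055249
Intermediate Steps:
v(O, c) = -5
u(V) = -5
1/(186 + u(-28)) = 1/(186 - 5) = 1/181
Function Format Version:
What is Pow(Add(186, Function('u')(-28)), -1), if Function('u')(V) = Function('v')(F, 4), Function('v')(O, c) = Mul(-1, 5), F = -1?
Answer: Rational(1, 181) ≈ 0.0055249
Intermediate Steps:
Function('v')(O, c) = -5
Function('u')(V) = -5
Pow(Add(186, Function('u')(-28)), -1) = Pow(Add(186, -5), -1) = Pow(181, -1) = Rational(1, 181)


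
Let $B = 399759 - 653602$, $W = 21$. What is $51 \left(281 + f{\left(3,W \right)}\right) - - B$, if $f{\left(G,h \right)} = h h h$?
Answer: $232799$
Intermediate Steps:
$f{\left(G,h \right)} = h^{3}$ ($f{\left(G,h \right)} = h^{2} h = h^{3}$)
$B = -253843$ ($B = 399759 - 653602 = -253843$)
$51 \left(281 + f{\left(3,W \right)}\right) - - B = 51 \left(281 + 21^{3}\right) - \left(-1\right) \left(-253843\right) = 51 \left(281 + 9261\right) - 253843 = 51 \cdot 9542 - 253843 = 486642 - 253843 = 232799$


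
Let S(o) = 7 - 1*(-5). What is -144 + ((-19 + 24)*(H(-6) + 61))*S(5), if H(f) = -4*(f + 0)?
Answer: 4956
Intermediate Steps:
H(f) = -4*f
S(o) = 12 (S(o) = 7 + 5 = 12)
-144 + ((-19 + 24)*(H(-6) + 61))*S(5) = -144 + ((-19 + 24)*(-4*(-6) + 61))*12 = -144 + (5*(24 + 61))*12 = -144 + (5*85)*12 = -144 + 425*12 = -144 + 5100 = 4956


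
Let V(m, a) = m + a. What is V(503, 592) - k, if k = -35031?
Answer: 36126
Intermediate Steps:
V(m, a) = a + m
V(503, 592) - k = (592 + 503) - 1*(-35031) = 1095 + 35031 = 36126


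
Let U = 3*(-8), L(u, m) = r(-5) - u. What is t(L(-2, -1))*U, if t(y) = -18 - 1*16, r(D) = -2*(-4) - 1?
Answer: 816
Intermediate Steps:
r(D) = 7 (r(D) = 8 - 1 = 7)
L(u, m) = 7 - u
t(y) = -34 (t(y) = -18 - 16 = -34)
U = -24
t(L(-2, -1))*U = -34*(-24) = 816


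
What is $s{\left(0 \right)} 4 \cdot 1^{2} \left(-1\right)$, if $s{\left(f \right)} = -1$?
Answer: $4$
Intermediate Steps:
$s{\left(0 \right)} 4 \cdot 1^{2} \left(-1\right) = - 4 \cdot 1^{2} \left(-1\right) = - 4 \cdot 1 \left(-1\right) = - 4 \left(-1\right) = \left(-1\right) \left(-4\right) = 4$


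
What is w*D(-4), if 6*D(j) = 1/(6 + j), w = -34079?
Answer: -34079/12 ≈ -2839.9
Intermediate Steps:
D(j) = 1/(6*(6 + j))
w*D(-4) = -34079/(6*(6 - 4)) = -34079/(6*2) = -34079*1/12 = -34079/12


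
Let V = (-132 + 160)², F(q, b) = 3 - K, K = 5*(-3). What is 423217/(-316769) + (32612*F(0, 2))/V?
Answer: 23202083647/31043362 ≈ 747.41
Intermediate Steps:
K = -15
F(q, b) = 18 (F(q, b) = 3 - 1*(-15) = 3 + 15 = 18)
V = 784 (V = 28² = 784)
423217/(-316769) + (32612*F(0, 2))/V = 423217/(-316769) + (32612*18)/784 = 423217*(-1/316769) + 587016*(1/784) = -423217/316769 + 73377/98 = 23202083647/31043362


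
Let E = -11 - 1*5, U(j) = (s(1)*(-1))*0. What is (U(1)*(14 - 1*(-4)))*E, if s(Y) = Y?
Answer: 0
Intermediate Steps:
U(j) = 0 (U(j) = (1*(-1))*0 = -1*0 = 0)
E = -16 (E = -11 - 5 = -16)
(U(1)*(14 - 1*(-4)))*E = (0*(14 - 1*(-4)))*(-16) = (0*(14 + 4))*(-16) = (0*18)*(-16) = 0*(-16) = 0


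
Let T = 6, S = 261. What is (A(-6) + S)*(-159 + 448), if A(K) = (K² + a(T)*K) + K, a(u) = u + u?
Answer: 63291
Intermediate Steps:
a(u) = 2*u
A(K) = K² + 13*K (A(K) = (K² + (2*6)*K) + K = (K² + 12*K) + K = K² + 13*K)
(A(-6) + S)*(-159 + 448) = (-6*(13 - 6) + 261)*(-159 + 448) = (-6*7 + 261)*289 = (-42 + 261)*289 = 219*289 = 63291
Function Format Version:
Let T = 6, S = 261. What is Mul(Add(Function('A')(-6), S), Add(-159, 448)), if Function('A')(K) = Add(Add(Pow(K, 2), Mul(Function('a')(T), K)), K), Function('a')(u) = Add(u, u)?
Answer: 63291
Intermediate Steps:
Function('a')(u) = Mul(2, u)
Function('A')(K) = Add(Pow(K, 2), Mul(13, K)) (Function('A')(K) = Add(Add(Pow(K, 2), Mul(Mul(2, 6), K)), K) = Add(Add(Pow(K, 2), Mul(12, K)), K) = Add(Pow(K, 2), Mul(13, K)))
Mul(Add(Function('A')(-6), S), Add(-159, 448)) = Mul(Add(Mul(-6, Add(13, -6)), 261), Add(-159, 448)) = Mul(Add(Mul(-6, 7), 261), 289) = Mul(Add(-42, 261), 289) = Mul(219, 289) = 63291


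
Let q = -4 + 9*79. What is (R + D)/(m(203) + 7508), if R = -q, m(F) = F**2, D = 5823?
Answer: 5116/48717 ≈ 0.10501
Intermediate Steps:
q = 707 (q = -4 + 711 = 707)
R = -707 (R = -1*707 = -707)
(R + D)/(m(203) + 7508) = (-707 + 5823)/(203**2 + 7508) = 5116/(41209 + 7508) = 5116/48717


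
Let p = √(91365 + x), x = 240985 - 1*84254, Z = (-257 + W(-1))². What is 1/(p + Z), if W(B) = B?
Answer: 16641/1107629500 - √15506/1107629500 ≈ 1.4912e-5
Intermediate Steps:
Z = 66564 (Z = (-257 - 1)² = (-258)² = 66564)
x = 156731 (x = 240985 - 84254 = 156731)
p = 4*√15506 (p = √(91365 + 156731) = √248096 = 4*√15506 ≈ 498.09)
1/(p + Z) = 1/(4*√15506 + 66564) = 1/(66564 + 4*√15506)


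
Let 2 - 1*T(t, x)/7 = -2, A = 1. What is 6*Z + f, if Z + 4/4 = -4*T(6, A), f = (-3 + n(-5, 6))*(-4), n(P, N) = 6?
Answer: -690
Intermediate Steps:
T(t, x) = 28 (T(t, x) = 14 - 7*(-2) = 14 + 14 = 28)
f = -12 (f = (-3 + 6)*(-4) = 3*(-4) = -12)
Z = -113 (Z = -1 - 4*28 = -1 - 112 = -113)
6*Z + f = 6*(-113) - 12 = -678 - 12 = -690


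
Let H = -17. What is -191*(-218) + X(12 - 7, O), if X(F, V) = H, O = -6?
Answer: 41621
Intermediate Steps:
X(F, V) = -17
-191*(-218) + X(12 - 7, O) = -191*(-218) - 17 = 41638 - 17 = 41621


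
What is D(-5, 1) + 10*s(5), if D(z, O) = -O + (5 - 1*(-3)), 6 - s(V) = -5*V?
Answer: 317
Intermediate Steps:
s(V) = 6 + 5*V (s(V) = 6 - (-5)*V = 6 + 5*V)
D(z, O) = 8 - O (D(z, O) = -O + (5 + 3) = -O + 8 = 8 - O)
D(-5, 1) + 10*s(5) = (8 - 1*1) + 10*(6 + 5*5) = (8 - 1) + 10*(6 + 25) = 7 + 10*31 = 7 + 310 = 317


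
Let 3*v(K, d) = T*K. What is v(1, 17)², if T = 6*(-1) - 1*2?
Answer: 64/9 ≈ 7.1111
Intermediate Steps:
T = -8 (T = -6 - 2 = -8)
v(K, d) = -8*K/3 (v(K, d) = (-8*K)/3 = -8*K/3)
v(1, 17)² = (-8/3*1)² = (-8/3)² = 64/9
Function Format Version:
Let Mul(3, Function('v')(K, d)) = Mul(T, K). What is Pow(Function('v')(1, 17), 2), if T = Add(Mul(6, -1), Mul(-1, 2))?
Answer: Rational(64, 9) ≈ 7.1111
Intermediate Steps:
T = -8 (T = Add(-6, -2) = -8)
Function('v')(K, d) = Mul(Rational(-8, 3), K) (Function('v')(K, d) = Mul(Rational(1, 3), Mul(-8, K)) = Mul(Rational(-8, 3), K))
Pow(Function('v')(1, 17), 2) = Pow(Mul(Rational(-8, 3), 1), 2) = Pow(Rational(-8, 3), 2) = Rational(64, 9)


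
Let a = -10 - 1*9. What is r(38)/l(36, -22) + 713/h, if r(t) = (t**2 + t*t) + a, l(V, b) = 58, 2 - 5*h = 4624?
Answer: 3263437/67019 ≈ 48.694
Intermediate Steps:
h = -4622/5 (h = 2/5 - 1/5*4624 = 2/5 - 4624/5 = -4622/5 ≈ -924.40)
a = -19 (a = -10 - 9 = -19)
r(t) = -19 + 2*t**2 (r(t) = (t**2 + t*t) - 19 = (t**2 + t**2) - 19 = 2*t**2 - 19 = -19 + 2*t**2)
r(38)/l(36, -22) + 713/h = (-19 + 2*38**2)/58 + 713/(-4622/5) = (-19 + 2*1444)*(1/58) + 713*(-5/4622) = (-19 + 2888)*(1/58) - 3565/4622 = 2869*(1/58) - 3565/4622 = 2869/58 - 3565/4622 = 3263437/67019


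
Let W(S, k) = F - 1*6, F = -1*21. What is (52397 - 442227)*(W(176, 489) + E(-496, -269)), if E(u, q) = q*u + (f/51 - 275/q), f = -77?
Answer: -713414923101650/13719 ≈ -5.2002e+10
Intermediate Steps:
F = -21
E(u, q) = -77/51 - 275/q + q*u (E(u, q) = q*u + (-77/51 - 275/q) = -77/51 - 275/q + q*u)
W(S, k) = -27 (W(S, k) = -21 - 1*6 = -21 - 6 = -27)
(52397 - 442227)*(W(176, 489) + E(-496, -269)) = (52397 - 442227)*(-27 + (-77/51 - 275/(-269) - 269*(-496))) = -389830*(-27 + (-77/51 - 275*(-1/269) + 133424)) = -389830*(-27 + (-77/51 + 275/269 + 133424)) = -389830*(-27 + 1830437168/13719) = -389830*1830066755/13719 = -713414923101650/13719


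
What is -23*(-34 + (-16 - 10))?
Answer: 1380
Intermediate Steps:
-23*(-34 + (-16 - 10)) = -23*(-34 - 26) = -23*(-60) = 1380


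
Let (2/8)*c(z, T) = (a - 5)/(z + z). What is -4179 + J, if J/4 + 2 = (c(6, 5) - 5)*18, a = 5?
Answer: -4547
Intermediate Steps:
c(z, T) = 0 (c(z, T) = 4*((5 - 5)/(z + z)) = 4*(0/((2*z))) = 4*(0*(1/(2*z))) = 4*0 = 0)
J = -368 (J = -8 + 4*((0 - 5)*18) = -8 + 4*(-5*18) = -8 + 4*(-90) = -8 - 360 = -368)
-4179 + J = -4179 - 368 = -4547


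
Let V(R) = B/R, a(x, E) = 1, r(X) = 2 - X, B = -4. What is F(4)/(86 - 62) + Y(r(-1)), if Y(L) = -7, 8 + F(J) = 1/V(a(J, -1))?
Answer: -235/32 ≈ -7.3438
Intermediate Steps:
V(R) = -4/R
F(J) = -33/4 (F(J) = -8 + 1/(-4/1) = -8 + 1/(-4*1) = -8 + 1/(-4) = -8 - ¼ = -33/4)
F(4)/(86 - 62) + Y(r(-1)) = -33/4/(86 - 62) - 7 = -33/4/24 - 7 = (1/24)*(-33/4) - 7 = -11/32 - 7 = -235/32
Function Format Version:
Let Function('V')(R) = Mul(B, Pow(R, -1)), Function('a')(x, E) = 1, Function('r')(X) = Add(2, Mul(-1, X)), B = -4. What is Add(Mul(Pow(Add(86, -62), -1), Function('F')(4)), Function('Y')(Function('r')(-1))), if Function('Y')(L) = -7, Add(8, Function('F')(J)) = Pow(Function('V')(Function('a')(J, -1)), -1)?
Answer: Rational(-235, 32) ≈ -7.3438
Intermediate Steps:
Function('V')(R) = Mul(-4, Pow(R, -1))
Function('F')(J) = Rational(-33, 4) (Function('F')(J) = Add(-8, Pow(Mul(-4, Pow(1, -1)), -1)) = Add(-8, Pow(Mul(-4, 1), -1)) = Add(-8, Pow(-4, -1)) = Add(-8, Rational(-1, 4)) = Rational(-33, 4))
Add(Mul(Pow(Add(86, -62), -1), Function('F')(4)), Function('Y')(Function('r')(-1))) = Add(Mul(Pow(Add(86, -62), -1), Rational(-33, 4)), -7) = Add(Mul(Pow(24, -1), Rational(-33, 4)), -7) = Add(Mul(Rational(1, 24), Rational(-33, 4)), -7) = Add(Rational(-11, 32), -7) = Rational(-235, 32)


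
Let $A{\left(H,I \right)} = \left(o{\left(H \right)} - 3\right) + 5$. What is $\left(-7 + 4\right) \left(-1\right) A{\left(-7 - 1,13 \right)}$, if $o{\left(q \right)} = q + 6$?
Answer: $0$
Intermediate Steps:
$o{\left(q \right)} = 6 + q$
$A{\left(H,I \right)} = 8 + H$ ($A{\left(H,I \right)} = \left(\left(6 + H\right) - 3\right) + 5 = \left(3 + H\right) + 5 = 8 + H$)
$\left(-7 + 4\right) \left(-1\right) A{\left(-7 - 1,13 \right)} = \left(-7 + 4\right) \left(-1\right) \left(8 - 8\right) = \left(-3\right) \left(-1\right) \left(8 - 8\right) = 3 \cdot 0 = 0$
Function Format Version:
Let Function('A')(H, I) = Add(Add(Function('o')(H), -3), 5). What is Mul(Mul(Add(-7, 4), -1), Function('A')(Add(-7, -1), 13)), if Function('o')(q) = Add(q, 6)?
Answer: 0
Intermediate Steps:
Function('o')(q) = Add(6, q)
Function('A')(H, I) = Add(8, H) (Function('A')(H, I) = Add(Add(Add(6, H), -3), 5) = Add(Add(3, H), 5) = Add(8, H))
Mul(Mul(Add(-7, 4), -1), Function('A')(Add(-7, -1), 13)) = Mul(Mul(Add(-7, 4), -1), Add(8, Add(-7, -1))) = Mul(Mul(-3, -1), Add(8, -8)) = Mul(3, 0) = 0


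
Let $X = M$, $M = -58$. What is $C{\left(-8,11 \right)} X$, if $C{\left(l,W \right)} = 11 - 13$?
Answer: $116$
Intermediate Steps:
$X = -58$
$C{\left(l,W \right)} = -2$ ($C{\left(l,W \right)} = 11 - 13 = -2$)
$C{\left(-8,11 \right)} X = \left(-2\right) \left(-58\right) = 116$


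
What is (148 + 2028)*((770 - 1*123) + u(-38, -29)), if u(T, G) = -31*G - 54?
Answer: 3246592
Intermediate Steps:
u(T, G) = -54 - 31*G
(148 + 2028)*((770 - 1*123) + u(-38, -29)) = (148 + 2028)*((770 - 1*123) + (-54 - 31*(-29))) = 2176*((770 - 123) + (-54 + 899)) = 2176*(647 + 845) = 2176*1492 = 3246592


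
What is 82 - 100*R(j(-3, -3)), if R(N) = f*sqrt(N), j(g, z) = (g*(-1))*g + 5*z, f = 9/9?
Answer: 82 - 200*I*sqrt(6) ≈ 82.0 - 489.9*I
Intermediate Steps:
f = 1 (f = 9*(1/9) = 1)
j(g, z) = -g**2 + 5*z (j(g, z) = (-g)*g + 5*z = -g**2 + 5*z)
R(N) = sqrt(N) (R(N) = 1*sqrt(N) = sqrt(N))
82 - 100*R(j(-3, -3)) = 82 - 100*sqrt(-1*(-3)**2 + 5*(-3)) = 82 - 100*sqrt(-1*9 - 15) = 82 - 100*sqrt(-9 - 15) = 82 - 200*I*sqrt(6)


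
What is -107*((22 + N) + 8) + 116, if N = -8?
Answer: -2238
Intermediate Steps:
-107*((22 + N) + 8) + 116 = -107*((22 - 8) + 8) + 116 = -107*(14 + 8) + 116 = -107*22 + 116 = -2354 + 116 = -2238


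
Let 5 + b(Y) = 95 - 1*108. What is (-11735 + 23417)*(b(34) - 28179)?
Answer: -329397354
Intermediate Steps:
b(Y) = -18 (b(Y) = -5 + (95 - 1*108) = -5 + (95 - 108) = -5 - 13 = -18)
(-11735 + 23417)*(b(34) - 28179) = (-11735 + 23417)*(-18 - 28179) = 11682*(-28197) = -329397354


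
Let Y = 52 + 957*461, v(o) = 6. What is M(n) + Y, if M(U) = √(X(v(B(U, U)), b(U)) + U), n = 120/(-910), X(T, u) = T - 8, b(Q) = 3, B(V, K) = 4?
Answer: 441229 + I*√17654/91 ≈ 4.4123e+5 + 1.4601*I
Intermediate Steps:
X(T, u) = -8 + T
n = -12/91 (n = 120*(-1/910) = -12/91 ≈ -0.13187)
M(U) = √(-2 + U) (M(U) = √((-8 + 6) + U) = √(-2 + U))
Y = 441229 (Y = 52 + 441177 = 441229)
M(n) + Y = √(-2 - 12/91) + 441229 = √(-194/91) + 441229 = I*√17654/91 + 441229 = 441229 + I*√17654/91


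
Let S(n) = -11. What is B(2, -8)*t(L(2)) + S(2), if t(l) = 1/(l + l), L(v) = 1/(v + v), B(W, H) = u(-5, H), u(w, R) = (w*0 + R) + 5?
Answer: -17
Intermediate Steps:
u(w, R) = 5 + R (u(w, R) = (0 + R) + 5 = R + 5 = 5 + R)
B(W, H) = 5 + H
L(v) = 1/(2*v)
t(l) = 1/(2*l)
B(2, -8)*t(L(2)) + S(2) = (5 - 8)*(1/(2*(((1/2)/2)))) - 11 = -3/(2*((1/2)*(1/2))) - 11 = -3/(2*1/4) - 11 = -3*4/2 - 11 = -3*2 - 11 = -6 - 11 = -17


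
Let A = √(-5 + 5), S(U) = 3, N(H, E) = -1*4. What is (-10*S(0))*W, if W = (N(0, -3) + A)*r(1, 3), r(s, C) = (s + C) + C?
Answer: 840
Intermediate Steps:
r(s, C) = s + 2*C (r(s, C) = (C + s) + C = s + 2*C)
N(H, E) = -4
A = 0 (A = √0 = 0)
W = -28 (W = (-4 + 0)*(1 + 2*3) = -4*(1 + 6) = -4*7 = -28)
(-10*S(0))*W = -10*3*(-28) = -30*(-28) = 840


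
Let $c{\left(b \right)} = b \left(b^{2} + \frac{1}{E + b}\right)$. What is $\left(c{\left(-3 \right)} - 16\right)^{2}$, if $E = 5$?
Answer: $\frac{7921}{4} \approx 1980.3$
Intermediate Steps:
$c{\left(b \right)} = b \left(b^{2} + \frac{1}{5 + b}\right)$
$\left(c{\left(-3 \right)} - 16\right)^{2} = \left(\frac{-3 + \left(-3\right)^{4} + 5 \left(-3\right)^{3}}{5 - 3} - 16\right)^{2} = \left(\frac{-3 + 81 + 5 \left(-27\right)}{2} - 16\right)^{2} = \left(\frac{-3 + 81 - 135}{2} - 16\right)^{2} = \left(\frac{1}{2} \left(-57\right) - 16\right)^{2} = \left(- \frac{57}{2} - 16\right)^{2} = \left(- \frac{89}{2}\right)^{2} = \frac{7921}{4}$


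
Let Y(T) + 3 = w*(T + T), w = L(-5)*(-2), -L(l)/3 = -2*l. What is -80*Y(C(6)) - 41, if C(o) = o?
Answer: -57401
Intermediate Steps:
L(l) = 6*l (L(l) = -(-6)*l = 6*l)
w = 60 (w = (6*(-5))*(-2) = -30*(-2) = 60)
Y(T) = -3 + 120*T (Y(T) = -3 + 60*(T + T) = -3 + 60*(2*T) = -3 + 120*T)
-80*Y(C(6)) - 41 = -80*(-3 + 120*6) - 41 = -80*(-3 + 720) - 41 = -80*717 - 41 = -57360 - 41 = -57401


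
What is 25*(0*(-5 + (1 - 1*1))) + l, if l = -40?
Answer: -40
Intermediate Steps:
25*(0*(-5 + (1 - 1*1))) + l = 25*(0*(-5 + (1 - 1*1))) - 40 = 25*(0*(-5 + (1 - 1))) - 40 = 25*(0*(-5 + 0)) - 40 = 25*(0*(-5)) - 40 = 25*0 - 40 = 0 - 40 = -40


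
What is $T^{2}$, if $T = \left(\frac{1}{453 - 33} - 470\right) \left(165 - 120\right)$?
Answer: $\frac{350697286809}{784} \approx 4.4732 \cdot 10^{8}$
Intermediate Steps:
$T = - \frac{592197}{28}$ ($T = \left(\frac{1}{420} - 470\right) 45 = \left(- \frac{197399}{420}\right) 45 = - \frac{592197}{28} \approx -21150.0$)
$T^{2} = \left(- \frac{592197}{28}\right)^{2} = \frac{350697286809}{784}$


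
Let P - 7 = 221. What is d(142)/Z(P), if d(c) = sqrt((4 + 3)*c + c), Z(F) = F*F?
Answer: sqrt(71)/12996 ≈ 0.00064836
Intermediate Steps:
P = 228 (P = 7 + 221 = 228)
Z(F) = F**2
d(c) = 2*sqrt(2)*sqrt(c) (d(c) = sqrt(7*c + c) = sqrt(8*c) = 2*sqrt(2)*sqrt(c))
d(142)/Z(P) = (2*sqrt(2)*sqrt(142))/(228**2) = (4*sqrt(71))/51984 = (4*sqrt(71))*(1/51984) = sqrt(71)/12996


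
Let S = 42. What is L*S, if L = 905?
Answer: 38010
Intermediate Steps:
L*S = 905*42 = 38010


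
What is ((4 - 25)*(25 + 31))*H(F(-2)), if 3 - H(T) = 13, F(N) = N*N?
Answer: 11760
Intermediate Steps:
F(N) = N²
H(T) = -10 (H(T) = 3 - 1*13 = 3 - 13 = -10)
((4 - 25)*(25 + 31))*H(F(-2)) = ((4 - 25)*(25 + 31))*(-10) = -21*56*(-10) = -1176*(-10) = 11760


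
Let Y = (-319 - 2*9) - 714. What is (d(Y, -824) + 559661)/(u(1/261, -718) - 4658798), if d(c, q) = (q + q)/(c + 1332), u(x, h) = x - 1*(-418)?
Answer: -41045667273/341650247299 ≈ -0.12014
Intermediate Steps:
Y = -1051 (Y = (-319 - 18) - 714 = -337 - 714 = -1051)
u(x, h) = 418 + x (u(x, h) = x + 418 = 418 + x)
d(c, q) = 2*q/(1332 + c) (d(c, q) = (2*q)/(1332 + c) = 2*q/(1332 + c))
(d(Y, -824) + 559661)/(u(1/261, -718) - 4658798) = (2*(-824)/(1332 - 1051) + 559661)/((418 + 1/261) - 4658798) = (2*(-824)/281 + 559661)/((418 + 1/261) - 4658798) = (2*(-824)*(1/281) + 559661)/(109099/261 - 4658798) = (-1648/281 + 559661)/(-1215837179/261) = (157263093/281)*(-261/1215837179) = -41045667273/341650247299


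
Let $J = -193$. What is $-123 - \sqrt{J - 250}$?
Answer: $-123 - i \sqrt{443} \approx -123.0 - 21.048 i$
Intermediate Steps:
$-123 - \sqrt{J - 250} = -123 - \sqrt{-193 - 250} = -123 - \sqrt{-443} = -123 - i \sqrt{443}$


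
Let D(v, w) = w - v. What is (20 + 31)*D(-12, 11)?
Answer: 1173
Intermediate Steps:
(20 + 31)*D(-12, 11) = (20 + 31)*(11 - 1*(-12)) = 51*(11 + 12) = 51*23 = 1173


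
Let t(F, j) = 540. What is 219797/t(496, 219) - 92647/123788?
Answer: 3394775207/8355690 ≈ 406.28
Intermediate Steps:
219797/t(496, 219) - 92647/123788 = 219797/540 - 92647/123788 = 3394775207/8355690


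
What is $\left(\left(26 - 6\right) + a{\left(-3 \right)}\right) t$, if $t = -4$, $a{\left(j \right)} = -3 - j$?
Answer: $-80$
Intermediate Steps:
$\left(\left(26 - 6\right) + a{\left(-3 \right)}\right) t = \left(\left(26 - 6\right) - 0\right) \left(-4\right) = \left(20 + \left(-3 + 3\right)\right) \left(-4\right) = \left(20 + 0\right) \left(-4\right) = 20 \left(-4\right) = -80$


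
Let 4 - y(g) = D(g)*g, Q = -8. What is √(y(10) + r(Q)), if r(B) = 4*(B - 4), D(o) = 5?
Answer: I*√94 ≈ 9.6954*I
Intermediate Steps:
r(B) = -16 + 4*B (r(B) = 4*(-4 + B) = -16 + 4*B)
y(g) = 4 - 5*g
√(y(10) + r(Q)) = √((4 - 5*10) + (-16 + 4*(-8))) = √((4 - 50) + (-16 - 32)) = √(-46 - 48) = √(-94) = I*√94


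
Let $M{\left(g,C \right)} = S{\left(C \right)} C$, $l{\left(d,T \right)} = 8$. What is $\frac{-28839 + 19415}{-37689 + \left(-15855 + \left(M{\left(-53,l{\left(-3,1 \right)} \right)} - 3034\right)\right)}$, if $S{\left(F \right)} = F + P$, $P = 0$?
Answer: $\frac{4712}{28257} \approx 0.16676$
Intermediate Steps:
$S{\left(F \right)} = F$ ($S{\left(F \right)} = F + 0 = F$)
$M{\left(g,C \right)} = C^{2}$ ($M{\left(g,C \right)} = C C = C^{2}$)
$\frac{-28839 + 19415}{-37689 + \left(-15855 + \left(M{\left(-53,l{\left(-3,1 \right)} \right)} - 3034\right)\right)} = \frac{-28839 + 19415}{-37689 - \left(18889 - 64\right)} = - \frac{9424}{-37689 + \left(-15855 + \left(64 - 3034\right)\right)} = - \frac{9424}{-37689 - 18825} = - \frac{9424}{-56514} = \left(-9424\right) \left(- \frac{1}{56514}\right) = \frac{4712}{28257}$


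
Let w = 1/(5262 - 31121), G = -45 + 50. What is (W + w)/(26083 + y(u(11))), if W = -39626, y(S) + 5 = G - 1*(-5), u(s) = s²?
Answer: -1024688735/674609592 ≈ -1.5189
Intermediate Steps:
G = 5
y(S) = 5 (y(S) = -5 + (5 - 1*(-5)) = -5 + (5 + 5) = -5 + 10 = 5)
w = -1/25859 (w = 1/(-25859) = -1/25859 ≈ -3.8671e-5)
(W + w)/(26083 + y(u(11))) = (-39626 - 1/25859)/(26083 + 5) = -1024688735/25859/26088 = -1024688735/25859*1/26088 = -1024688735/674609592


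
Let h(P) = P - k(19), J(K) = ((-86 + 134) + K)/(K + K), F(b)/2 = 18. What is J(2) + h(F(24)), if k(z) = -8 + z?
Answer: 75/2 ≈ 37.500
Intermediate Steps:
F(b) = 36 (F(b) = 2*18 = 36)
J(K) = (48 + K)/(2*K) (J(K) = (48 + K)/((2*K)) = (48 + K)*(1/(2*K)) = (48 + K)/(2*K))
h(P) = -11 + P (h(P) = P - (-8 + 19) = P - 1*11 = P - 11 = -11 + P)
J(2) + h(F(24)) = (½)*(48 + 2)/2 + (-11 + 36) = (½)*(½)*50 + 25 = 25/2 + 25 = 75/2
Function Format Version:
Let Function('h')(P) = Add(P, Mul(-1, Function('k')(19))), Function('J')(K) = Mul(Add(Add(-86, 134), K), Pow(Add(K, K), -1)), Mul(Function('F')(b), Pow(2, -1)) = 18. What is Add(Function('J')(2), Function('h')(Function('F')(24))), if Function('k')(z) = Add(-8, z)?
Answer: Rational(75, 2) ≈ 37.500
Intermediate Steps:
Function('F')(b) = 36 (Function('F')(b) = Mul(2, 18) = 36)
Function('J')(K) = Mul(Rational(1, 2), Pow(K, -1), Add(48, K)) (Function('J')(K) = Mul(Add(48, K), Pow(Mul(2, K), -1)) = Mul(Add(48, K), Mul(Rational(1, 2), Pow(K, -1))) = Mul(Rational(1, 2), Pow(K, -1), Add(48, K)))
Function('h')(P) = Add(-11, P) (Function('h')(P) = Add(P, Mul(-1, Add(-8, 19))) = Add(P, Mul(-1, 11)) = Add(P, -11) = Add(-11, P))
Add(Function('J')(2), Function('h')(Function('F')(24))) = Add(Mul(Rational(1, 2), Pow(2, -1), Add(48, 2)), Add(-11, 36)) = Add(Mul(Rational(1, 2), Rational(1, 2), 50), 25) = Add(Rational(25, 2), 25) = Rational(75, 2)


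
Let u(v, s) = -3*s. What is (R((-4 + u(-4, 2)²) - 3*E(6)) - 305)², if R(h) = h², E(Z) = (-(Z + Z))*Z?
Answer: 3745317601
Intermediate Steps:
E(Z) = -2*Z² (E(Z) = (-2*Z)*Z = -2*Z²)
(R((-4 + u(-4, 2)²) - 3*E(6)) - 305)² = (((-4 + (-3*2)²) - (-6)*6²)² - 305)² = (((-4 + (-6)²) - (-6)*36)² - 305)² = (((-4 + 36) - 3*(-72))² - 305)² = ((32 + 216)² - 305)² = (248² - 305)² = (61504 - 305)² = 61199² = 3745317601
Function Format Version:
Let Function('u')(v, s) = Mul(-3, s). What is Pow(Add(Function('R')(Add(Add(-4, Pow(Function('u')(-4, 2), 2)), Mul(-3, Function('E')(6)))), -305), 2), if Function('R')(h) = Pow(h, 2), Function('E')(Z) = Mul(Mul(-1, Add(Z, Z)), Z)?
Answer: 3745317601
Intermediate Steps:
Function('E')(Z) = Mul(-2, Pow(Z, 2)) (Function('E')(Z) = Mul(Mul(-1, Mul(2, Z)), Z) = Mul(Mul(-2, Z), Z) = Mul(-2, Pow(Z, 2)))
Pow(Add(Function('R')(Add(Add(-4, Pow(Function('u')(-4, 2), 2)), Mul(-3, Function('E')(6)))), -305), 2) = Pow(Add(Pow(Add(Add(-4, Pow(Mul(-3, 2), 2)), Mul(-3, Mul(-2, Pow(6, 2)))), 2), -305), 2) = Pow(Add(Pow(Add(Add(-4, Pow(-6, 2)), Mul(-3, Mul(-2, 36))), 2), -305), 2) = Pow(Add(Pow(Add(Add(-4, 36), Mul(-3, -72)), 2), -305), 2) = Pow(Add(Pow(Add(32, 216), 2), -305), 2) = Pow(Add(Pow(248, 2), -305), 2) = Pow(Add(61504, -305), 2) = Pow(61199, 2) = 3745317601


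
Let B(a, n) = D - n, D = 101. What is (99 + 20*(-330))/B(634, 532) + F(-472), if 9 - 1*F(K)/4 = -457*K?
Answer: -371851679/431 ≈ -8.6277e+5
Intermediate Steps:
F(K) = 36 + 1828*K (F(K) = 36 - (-1828)*K = 36 + 1828*K)
B(a, n) = 101 - n
(99 + 20*(-330))/B(634, 532) + F(-472) = (99 + 20*(-330))/(101 - 1*532) + (36 + 1828*(-472)) = (99 - 6600)/(101 - 532) + (36 - 862816) = -6501/(-431) - 862780 = -6501*(-1/431) - 862780 = 6501/431 - 862780 = -371851679/431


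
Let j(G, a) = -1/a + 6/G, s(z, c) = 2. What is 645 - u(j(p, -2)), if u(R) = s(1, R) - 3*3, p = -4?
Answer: 652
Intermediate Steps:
u(R) = -7 (u(R) = 2 - 3*3 = 2 - 9 = -7)
645 - u(j(p, -2)) = 645 - 1*(-7) = 645 + 7 = 652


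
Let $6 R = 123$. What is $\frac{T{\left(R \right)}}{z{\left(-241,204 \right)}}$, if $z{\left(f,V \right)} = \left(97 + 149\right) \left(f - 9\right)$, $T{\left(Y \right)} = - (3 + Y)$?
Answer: $\frac{47}{123000} \approx 0.00038211$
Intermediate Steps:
$R = \frac{41}{2}$ ($R = \frac{1}{6} \cdot 123 = \frac{41}{2} \approx 20.5$)
$T{\left(Y \right)} = -3 - Y$
$z{\left(f,V \right)} = -2214 + 246 f$ ($z{\left(f,V \right)} = 246 \left(-9 + f\right) = -2214 + 246 f$)
$\frac{T{\left(R \right)}}{z{\left(-241,204 \right)}} = \frac{-3 - \frac{41}{2}}{-2214 + 246 \left(-241\right)} = \frac{-3 - \frac{41}{2}}{-2214 - 59286} = - \frac{47}{2 \left(-61500\right)} = \left(- \frac{47}{2}\right) \left(- \frac{1}{61500}\right) = \frac{47}{123000}$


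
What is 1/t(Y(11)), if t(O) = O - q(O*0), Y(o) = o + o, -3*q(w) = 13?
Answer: 3/79 ≈ 0.037975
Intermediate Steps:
q(w) = -13/3 (q(w) = -⅓*13 = -13/3)
Y(o) = 2*o
t(O) = 13/3 + O (t(O) = O - 1*(-13/3) = O + 13/3 = 13/3 + O)
1/t(Y(11)) = 1/(13/3 + 2*11) = 1/(13/3 + 22) = 1/(79/3) = 3/79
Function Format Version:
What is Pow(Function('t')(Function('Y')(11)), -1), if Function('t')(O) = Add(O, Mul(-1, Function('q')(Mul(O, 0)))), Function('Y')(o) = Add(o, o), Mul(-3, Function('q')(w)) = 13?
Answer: Rational(3, 79) ≈ 0.037975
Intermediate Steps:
Function('q')(w) = Rational(-13, 3) (Function('q')(w) = Mul(Rational(-1, 3), 13) = Rational(-13, 3))
Function('Y')(o) = Mul(2, o)
Function('t')(O) = Add(Rational(13, 3), O) (Function('t')(O) = Add(O, Mul(-1, Rational(-13, 3))) = Add(O, Rational(13, 3)) = Add(Rational(13, 3), O))
Pow(Function('t')(Function('Y')(11)), -1) = Pow(Add(Rational(13, 3), Mul(2, 11)), -1) = Pow(Add(Rational(13, 3), 22), -1) = Pow(Rational(79, 3), -1) = Rational(3, 79)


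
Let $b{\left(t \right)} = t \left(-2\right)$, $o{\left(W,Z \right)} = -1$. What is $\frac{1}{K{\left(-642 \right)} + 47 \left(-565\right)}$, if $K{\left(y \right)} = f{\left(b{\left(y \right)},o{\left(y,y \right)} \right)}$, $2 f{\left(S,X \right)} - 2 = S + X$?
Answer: $- \frac{2}{51825} \approx -3.8591 \cdot 10^{-5}$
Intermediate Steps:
$b{\left(t \right)} = - 2 t$
$f{\left(S,X \right)} = 1 + \frac{S}{2} + \frac{X}{2}$ ($f{\left(S,X \right)} = 1 + \frac{S + X}{2} = 1 + \left(\frac{S}{2} + \frac{X}{2}\right) = 1 + \frac{S}{2} + \frac{X}{2}$)
$K{\left(y \right)} = \frac{1}{2} - y$ ($K{\left(y \right)} = 1 + \frac{\left(-2\right) y}{2} + \frac{1}{2} \left(-1\right) = 1 - y - \frac{1}{2} = \frac{1}{2} - y$)
$\frac{1}{K{\left(-642 \right)} + 47 \left(-565\right)} = \frac{1}{\left(\frac{1}{2} - -642\right) + 47 \left(-565\right)} = \frac{1}{\left(\frac{1}{2} + 642\right) - 26555} = \frac{1}{\frac{1285}{2} - 26555} = \frac{1}{- \frac{51825}{2}} = - \frac{2}{51825}$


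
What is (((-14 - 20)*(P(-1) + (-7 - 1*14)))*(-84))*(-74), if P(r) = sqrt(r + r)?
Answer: 4438224 - 211344*I*sqrt(2) ≈ 4.4382e+6 - 2.9889e+5*I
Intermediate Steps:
P(r) = sqrt(2)*sqrt(r) (P(r) = sqrt(2*r) = sqrt(2)*sqrt(r))
(((-14 - 20)*(P(-1) + (-7 - 1*14)))*(-84))*(-74) = (((-14 - 20)*(sqrt(2)*sqrt(-1) + (-7 - 1*14)))*(-84))*(-74) = (-34*(sqrt(2)*I + (-7 - 14))*(-84))*(-74) = (-34*(I*sqrt(2) - 21)*(-84))*(-74) = (-34*(-21 + I*sqrt(2))*(-84))*(-74) = ((714 - 34*I*sqrt(2))*(-84))*(-74) = (-59976 + 2856*I*sqrt(2))*(-74) = 4438224 - 211344*I*sqrt(2)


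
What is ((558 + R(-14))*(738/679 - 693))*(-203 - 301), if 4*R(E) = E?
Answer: 18756654516/97 ≈ 1.9337e+8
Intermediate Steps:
R(E) = E/4
((558 + R(-14))*(738/679 - 693))*(-203 - 301) = ((558 + (¼)*(-14))*(738/679 - 693))*(-203 - 301) = ((558 - 7/2)*(738*(1/679) - 693))*(-504) = (1109*(738/679 - 693)/2)*(-504) = ((1109/2)*(-469809/679))*(-504) = -521018181/1358*(-504) = 18756654516/97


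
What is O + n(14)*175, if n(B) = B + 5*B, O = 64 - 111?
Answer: 14653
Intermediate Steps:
O = -47
n(B) = 6*B
O + n(14)*175 = -47 + (6*14)*175 = -47 + 84*175 = -47 + 14700 = 14653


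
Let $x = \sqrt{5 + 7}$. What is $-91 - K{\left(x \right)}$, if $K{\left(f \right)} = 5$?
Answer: $-96$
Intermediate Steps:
$x = 2 \sqrt{3}$ ($x = \sqrt{12} = 2 \sqrt{3} \approx 3.4641$)
$-91 - K{\left(x \right)} = -91 - 5 = -96$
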